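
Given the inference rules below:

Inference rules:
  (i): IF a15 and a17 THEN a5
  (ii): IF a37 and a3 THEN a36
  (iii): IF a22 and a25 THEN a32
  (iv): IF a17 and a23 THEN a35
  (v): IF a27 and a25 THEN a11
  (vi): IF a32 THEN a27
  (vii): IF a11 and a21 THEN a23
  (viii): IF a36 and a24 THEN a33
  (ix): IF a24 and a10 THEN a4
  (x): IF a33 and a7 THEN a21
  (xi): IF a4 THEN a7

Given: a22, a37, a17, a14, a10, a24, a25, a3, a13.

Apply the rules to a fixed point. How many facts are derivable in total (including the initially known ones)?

19

Round 1: (ii) [IF a37 and a3 THEN a36]; (iii) [IF a22 and a25 THEN a32]; (ix) [IF a24 and a10 THEN a4]. Adds a36, a32, a4.
Round 2: (vi) [IF a32 THEN a27]; (viii) [IF a36 and a24 THEN a33]; (xi) [IF a4 THEN a7]. Adds a27, a33, a7.
Round 3: (v) [IF a27 and a25 THEN a11]; (x) [IF a33 and a7 THEN a21]. Adds a11, a21.
Round 4: (vii) [IF a11 and a21 THEN a23]. Adds a23.
Round 5: (iv) [IF a17 and a23 THEN a35]. Adds a35.
Closure: {a10, a11, a13, a14, a17, a21, a22, a23, a24, a25, a27, a3, a32, a33, a35, a36, a37, a4, a7} — 19 facts.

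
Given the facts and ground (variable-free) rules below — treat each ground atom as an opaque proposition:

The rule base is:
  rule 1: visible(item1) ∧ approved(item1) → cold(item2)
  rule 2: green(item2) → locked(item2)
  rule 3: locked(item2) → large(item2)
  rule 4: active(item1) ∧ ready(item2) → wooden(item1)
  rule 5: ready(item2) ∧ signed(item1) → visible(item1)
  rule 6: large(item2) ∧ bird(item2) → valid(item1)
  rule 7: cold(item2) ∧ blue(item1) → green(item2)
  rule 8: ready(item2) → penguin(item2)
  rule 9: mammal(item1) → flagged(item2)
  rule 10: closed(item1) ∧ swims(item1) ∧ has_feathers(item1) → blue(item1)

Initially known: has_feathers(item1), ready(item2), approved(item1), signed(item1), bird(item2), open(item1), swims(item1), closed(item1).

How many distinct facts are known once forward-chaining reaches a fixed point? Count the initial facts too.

[1] rule 5 [ready(item2) ∧ signed(item1) → visible(item1)]; rule 8 [ready(item2) → penguin(item2)]; rule 10 [closed(item1) ∧ swims(item1) ∧ has_feathers(item1) → blue(item1)]. ⇒ new: visible(item1), penguin(item2), blue(item1).
[2] rule 1 [visible(item1) ∧ approved(item1) → cold(item2)]. ⇒ new: cold(item2).
[3] rule 7 [cold(item2) ∧ blue(item1) → green(item2)]. ⇒ new: green(item2).
[4] rule 2 [green(item2) → locked(item2)]. ⇒ new: locked(item2).
[5] rule 3 [locked(item2) → large(item2)]. ⇒ new: large(item2).
[6] rule 6 [large(item2) ∧ bird(item2) → valid(item1)]. ⇒ new: valid(item1).
Closure: {approved(item1), bird(item2), blue(item1), closed(item1), cold(item2), green(item2), has_feathers(item1), large(item2), locked(item2), open(item1), penguin(item2), ready(item2), signed(item1), swims(item1), valid(item1), visible(item1)} — 16 facts.

16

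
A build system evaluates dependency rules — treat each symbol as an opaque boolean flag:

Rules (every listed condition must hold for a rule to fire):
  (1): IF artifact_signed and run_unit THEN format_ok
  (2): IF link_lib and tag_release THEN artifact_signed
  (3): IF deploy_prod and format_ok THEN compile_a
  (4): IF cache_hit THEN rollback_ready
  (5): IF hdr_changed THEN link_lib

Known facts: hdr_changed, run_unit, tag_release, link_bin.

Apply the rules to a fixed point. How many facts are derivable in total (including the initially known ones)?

Round 1: (5) [IF hdr_changed THEN link_lib]. Adds link_lib.
Round 2: (2) [IF link_lib and tag_release THEN artifact_signed]. Adds artifact_signed.
Round 3: (1) [IF artifact_signed and run_unit THEN format_ok]. Adds format_ok.
Closure: {artifact_signed, format_ok, hdr_changed, link_bin, link_lib, run_unit, tag_release} — 7 facts.

7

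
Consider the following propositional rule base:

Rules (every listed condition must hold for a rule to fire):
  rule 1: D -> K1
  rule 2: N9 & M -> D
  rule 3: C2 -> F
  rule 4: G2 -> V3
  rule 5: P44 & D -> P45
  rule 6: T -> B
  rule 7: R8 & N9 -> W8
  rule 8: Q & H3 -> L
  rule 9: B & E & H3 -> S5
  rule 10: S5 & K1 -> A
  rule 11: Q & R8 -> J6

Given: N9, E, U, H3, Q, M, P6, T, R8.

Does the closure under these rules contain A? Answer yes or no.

[1] rule 2 [N9 & M -> D]; rule 6 [T -> B]; rule 7 [R8 & N9 -> W8]; rule 8 [Q & H3 -> L]; rule 11 [Q & R8 -> J6]. ⇒ new: D, B, W8, L, J6.
[2] rule 1 [D -> K1]; rule 9 [B & E & H3 -> S5]. ⇒ new: K1, S5.
[3] rule 10 [S5 & K1 -> A]. ⇒ new: A.
A appears in round 3, so it is derivable.

yes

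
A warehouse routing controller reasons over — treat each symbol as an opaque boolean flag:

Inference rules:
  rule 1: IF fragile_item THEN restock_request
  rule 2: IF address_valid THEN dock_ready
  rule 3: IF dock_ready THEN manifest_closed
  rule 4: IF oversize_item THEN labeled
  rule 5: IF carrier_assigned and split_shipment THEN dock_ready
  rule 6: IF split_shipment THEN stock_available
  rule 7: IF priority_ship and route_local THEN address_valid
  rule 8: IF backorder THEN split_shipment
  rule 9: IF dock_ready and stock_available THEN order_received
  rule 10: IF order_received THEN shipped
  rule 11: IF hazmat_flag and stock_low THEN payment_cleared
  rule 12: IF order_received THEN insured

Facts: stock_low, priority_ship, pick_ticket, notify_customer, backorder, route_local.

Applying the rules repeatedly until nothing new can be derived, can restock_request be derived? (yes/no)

no

Round 1 — rule 7, rule 8, derive address_valid, split_shipment.
Round 2 — rule 2, rule 6, derive dock_ready, stock_available.
Round 3 — rule 3, rule 9, derive manifest_closed, order_received.
Round 4 — rule 10, rule 12, derive shipped, insured.
Fixed point reached. restock_request is concluded only by rule 1; rule 1 needs fragile_item (never derived).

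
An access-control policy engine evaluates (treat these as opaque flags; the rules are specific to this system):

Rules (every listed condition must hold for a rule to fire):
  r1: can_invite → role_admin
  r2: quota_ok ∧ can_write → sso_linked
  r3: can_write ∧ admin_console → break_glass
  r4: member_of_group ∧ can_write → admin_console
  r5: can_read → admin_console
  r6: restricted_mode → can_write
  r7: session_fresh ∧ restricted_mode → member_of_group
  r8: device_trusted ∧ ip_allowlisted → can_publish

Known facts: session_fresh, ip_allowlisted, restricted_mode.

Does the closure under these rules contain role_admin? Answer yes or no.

no

[1] r6 [restricted_mode → can_write]; r7 [session_fresh ∧ restricted_mode → member_of_group]. ⇒ new: can_write, member_of_group.
[2] r4 [member_of_group ∧ can_write → admin_console]. ⇒ new: admin_console.
[3] r3 [can_write ∧ admin_console → break_glass]. ⇒ new: break_glass.
Fixed point reached. role_admin is concluded only by r1; r1 needs can_invite (never derived).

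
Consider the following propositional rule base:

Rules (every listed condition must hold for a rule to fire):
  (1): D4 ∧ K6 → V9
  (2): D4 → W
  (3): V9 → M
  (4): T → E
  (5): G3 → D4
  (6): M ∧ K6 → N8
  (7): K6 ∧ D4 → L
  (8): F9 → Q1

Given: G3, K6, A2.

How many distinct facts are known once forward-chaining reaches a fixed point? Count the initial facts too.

Round 1 fires (5), giving D4.
Round 2 fires (1), (2), (7), giving V9, W, L.
Round 3 fires (3), giving M.
Round 4 fires (6), giving N8.
Closure: {A2, D4, G3, K6, L, M, N8, V9, W} — 9 facts.

9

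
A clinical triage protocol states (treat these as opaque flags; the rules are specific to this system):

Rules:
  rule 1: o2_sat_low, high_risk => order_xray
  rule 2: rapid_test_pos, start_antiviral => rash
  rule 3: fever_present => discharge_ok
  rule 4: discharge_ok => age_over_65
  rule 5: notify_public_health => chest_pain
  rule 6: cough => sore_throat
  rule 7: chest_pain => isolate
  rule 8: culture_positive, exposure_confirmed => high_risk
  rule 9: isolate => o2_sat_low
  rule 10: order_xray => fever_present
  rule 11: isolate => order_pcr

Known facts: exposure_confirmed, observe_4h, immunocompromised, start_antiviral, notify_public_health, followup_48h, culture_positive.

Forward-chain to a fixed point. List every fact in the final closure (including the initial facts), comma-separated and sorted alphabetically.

Round 1 fires rule 5, rule 8, giving chest_pain, high_risk.
Round 2 fires rule 7, giving isolate.
Round 3 fires rule 9, rule 11, giving o2_sat_low, order_pcr.
Round 4 fires rule 1, giving order_xray.
Round 5 fires rule 10, giving fever_present.
Round 6 fires rule 3, giving discharge_ok.
Round 7 fires rule 4, giving age_over_65.

age_over_65, chest_pain, culture_positive, discharge_ok, exposure_confirmed, fever_present, followup_48h, high_risk, immunocompromised, isolate, notify_public_health, o2_sat_low, observe_4h, order_pcr, order_xray, start_antiviral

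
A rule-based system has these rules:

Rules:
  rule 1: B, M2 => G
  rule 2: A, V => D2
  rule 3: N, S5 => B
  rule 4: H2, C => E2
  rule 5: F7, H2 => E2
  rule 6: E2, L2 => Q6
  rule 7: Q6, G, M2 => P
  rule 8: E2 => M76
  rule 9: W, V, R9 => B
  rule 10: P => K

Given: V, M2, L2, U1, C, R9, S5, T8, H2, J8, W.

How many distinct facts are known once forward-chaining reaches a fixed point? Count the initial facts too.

18

Round 1 fires rule 4, rule 9, giving E2, B.
Round 2 fires rule 1, rule 6, rule 8, giving G, Q6, M76.
Round 3 fires rule 7, giving P.
Round 4 fires rule 10, giving K.
Closure: {B, C, E2, G, H2, J8, K, L2, M2, M76, P, Q6, R9, S5, T8, U1, V, W} — 18 facts.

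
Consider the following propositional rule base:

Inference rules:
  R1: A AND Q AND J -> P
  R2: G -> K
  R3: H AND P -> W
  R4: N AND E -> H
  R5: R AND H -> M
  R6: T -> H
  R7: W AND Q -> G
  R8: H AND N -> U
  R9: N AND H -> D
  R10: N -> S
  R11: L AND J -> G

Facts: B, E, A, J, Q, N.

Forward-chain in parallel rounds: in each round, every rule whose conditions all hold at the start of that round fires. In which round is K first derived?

[1] R1 [A AND Q AND J -> P]; R4 [N AND E -> H]; R10 [N -> S]. ⇒ new: P, H, S.
[2] R3 [H AND P -> W]; R8 [H AND N -> U]; R9 [N AND H -> D]. ⇒ new: W, U, D.
[3] R7 [W AND Q -> G]. ⇒ new: G.
[4] R2 [G -> K]. ⇒ new: K.
K first appears in round 4.

4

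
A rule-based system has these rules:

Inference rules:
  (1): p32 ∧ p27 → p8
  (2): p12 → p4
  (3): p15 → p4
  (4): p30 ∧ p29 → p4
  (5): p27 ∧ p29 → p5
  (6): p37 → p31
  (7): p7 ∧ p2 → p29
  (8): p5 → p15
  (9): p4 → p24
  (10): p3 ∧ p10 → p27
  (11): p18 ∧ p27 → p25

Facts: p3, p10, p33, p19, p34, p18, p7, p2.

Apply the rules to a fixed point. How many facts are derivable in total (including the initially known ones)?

[1] (7) [p7 ∧ p2 → p29]; (10) [p3 ∧ p10 → p27]. ⇒ new: p29, p27.
[2] (5) [p27 ∧ p29 → p5]; (11) [p18 ∧ p27 → p25]. ⇒ new: p5, p25.
[3] (8) [p5 → p15]. ⇒ new: p15.
[4] (3) [p15 → p4]. ⇒ new: p4.
[5] (9) [p4 → p24]. ⇒ new: p24.
Closure: {p10, p15, p18, p19, p2, p24, p25, p27, p29, p3, p33, p34, p4, p5, p7} — 15 facts.

15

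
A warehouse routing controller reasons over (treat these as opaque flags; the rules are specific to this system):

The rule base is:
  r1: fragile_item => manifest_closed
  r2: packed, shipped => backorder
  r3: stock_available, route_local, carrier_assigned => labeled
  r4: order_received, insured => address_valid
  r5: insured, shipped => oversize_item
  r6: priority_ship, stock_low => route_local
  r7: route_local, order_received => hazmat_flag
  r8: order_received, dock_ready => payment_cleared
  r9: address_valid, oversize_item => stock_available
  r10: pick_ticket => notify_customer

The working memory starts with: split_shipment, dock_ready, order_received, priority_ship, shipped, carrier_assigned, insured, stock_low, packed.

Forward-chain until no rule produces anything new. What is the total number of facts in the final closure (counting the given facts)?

17

Round 1: r2 [packed, shipped => backorder]; r4 [order_received, insured => address_valid]; r5 [insured, shipped => oversize_item]; r6 [priority_ship, stock_low => route_local]; r8 [order_received, dock_ready => payment_cleared]. New: backorder, address_valid, oversize_item, route_local, payment_cleared.
Round 2: r7 [route_local, order_received => hazmat_flag]; r9 [address_valid, oversize_item => stock_available]. New: hazmat_flag, stock_available.
Round 3: r3 [stock_available, route_local, carrier_assigned => labeled]. New: labeled.
Closure: {address_valid, backorder, carrier_assigned, dock_ready, hazmat_flag, insured, labeled, order_received, oversize_item, packed, payment_cleared, priority_ship, route_local, shipped, split_shipment, stock_available, stock_low} — 17 facts.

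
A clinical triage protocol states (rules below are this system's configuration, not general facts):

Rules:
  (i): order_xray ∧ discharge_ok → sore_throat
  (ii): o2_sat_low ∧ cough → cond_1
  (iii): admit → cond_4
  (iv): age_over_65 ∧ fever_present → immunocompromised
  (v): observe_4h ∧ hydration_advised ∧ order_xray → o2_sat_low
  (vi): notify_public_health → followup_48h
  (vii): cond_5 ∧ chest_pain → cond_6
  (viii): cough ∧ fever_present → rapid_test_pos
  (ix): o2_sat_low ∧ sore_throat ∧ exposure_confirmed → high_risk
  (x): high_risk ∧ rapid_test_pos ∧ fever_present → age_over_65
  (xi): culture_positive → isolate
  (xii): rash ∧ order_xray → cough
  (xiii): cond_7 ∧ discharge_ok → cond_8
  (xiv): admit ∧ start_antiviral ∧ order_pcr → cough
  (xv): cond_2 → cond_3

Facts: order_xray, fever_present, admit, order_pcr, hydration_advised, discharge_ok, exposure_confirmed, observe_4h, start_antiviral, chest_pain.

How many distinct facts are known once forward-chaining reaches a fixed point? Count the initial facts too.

[1] (i) [order_xray ∧ discharge_ok → sore_throat]; (iii) [admit → cond_4]; (v) [observe_4h ∧ hydration_advised ∧ order_xray → o2_sat_low]; (xiv) [admit ∧ start_antiviral ∧ order_pcr → cough]. ⇒ new: sore_throat, cond_4, o2_sat_low, cough.
[2] (ii) [o2_sat_low ∧ cough → cond_1]; (viii) [cough ∧ fever_present → rapid_test_pos]; (ix) [o2_sat_low ∧ sore_throat ∧ exposure_confirmed → high_risk]. ⇒ new: cond_1, rapid_test_pos, high_risk.
[3] (x) [high_risk ∧ rapid_test_pos ∧ fever_present → age_over_65]. ⇒ new: age_over_65.
[4] (iv) [age_over_65 ∧ fever_present → immunocompromised]. ⇒ new: immunocompromised.
Closure: {admit, age_over_65, chest_pain, cond_1, cond_4, cough, discharge_ok, exposure_confirmed, fever_present, high_risk, hydration_advised, immunocompromised, o2_sat_low, observe_4h, order_pcr, order_xray, rapid_test_pos, sore_throat, start_antiviral} — 19 facts.

19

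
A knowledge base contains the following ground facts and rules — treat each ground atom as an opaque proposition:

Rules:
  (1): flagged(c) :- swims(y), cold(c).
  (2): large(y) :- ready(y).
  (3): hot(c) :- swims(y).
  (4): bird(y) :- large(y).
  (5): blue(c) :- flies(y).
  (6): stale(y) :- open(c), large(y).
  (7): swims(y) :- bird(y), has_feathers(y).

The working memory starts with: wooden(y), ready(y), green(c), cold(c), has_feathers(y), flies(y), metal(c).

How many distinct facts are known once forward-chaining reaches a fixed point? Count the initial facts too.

13

Round 1: (2) [large(y) :- ready(y).]; (5) [blue(c) :- flies(y).]. Adds large(y), blue(c).
Round 2: (4) [bird(y) :- large(y).]. Adds bird(y).
Round 3: (7) [swims(y) :- bird(y), has_feathers(y).]. Adds swims(y).
Round 4: (1) [flagged(c) :- swims(y), cold(c).]; (3) [hot(c) :- swims(y).]. Adds flagged(c), hot(c).
Closure: {bird(y), blue(c), cold(c), flagged(c), flies(y), green(c), has_feathers(y), hot(c), large(y), metal(c), ready(y), swims(y), wooden(y)} — 13 facts.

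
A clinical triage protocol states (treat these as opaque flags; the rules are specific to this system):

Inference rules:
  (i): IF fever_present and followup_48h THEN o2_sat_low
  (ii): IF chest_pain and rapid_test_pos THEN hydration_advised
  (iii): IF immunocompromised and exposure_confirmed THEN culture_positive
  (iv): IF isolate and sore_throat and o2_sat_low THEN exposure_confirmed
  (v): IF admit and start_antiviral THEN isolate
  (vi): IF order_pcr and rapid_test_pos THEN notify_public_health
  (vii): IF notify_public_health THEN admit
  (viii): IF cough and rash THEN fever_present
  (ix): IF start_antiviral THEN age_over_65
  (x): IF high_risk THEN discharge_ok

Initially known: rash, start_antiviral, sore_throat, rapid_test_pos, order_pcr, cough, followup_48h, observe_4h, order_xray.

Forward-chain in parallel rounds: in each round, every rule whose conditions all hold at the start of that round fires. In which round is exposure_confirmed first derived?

Round 1: (vi) [IF order_pcr and rapid_test_pos THEN notify_public_health]; (viii) [IF cough and rash THEN fever_present]; (ix) [IF start_antiviral THEN age_over_65]. New: notify_public_health, fever_present, age_over_65.
Round 2: (i) [IF fever_present and followup_48h THEN o2_sat_low]; (vii) [IF notify_public_health THEN admit]. New: o2_sat_low, admit.
Round 3: (v) [IF admit and start_antiviral THEN isolate]. New: isolate.
Round 4: (iv) [IF isolate and sore_throat and o2_sat_low THEN exposure_confirmed]. New: exposure_confirmed.
exposure_confirmed first appears in round 4.

4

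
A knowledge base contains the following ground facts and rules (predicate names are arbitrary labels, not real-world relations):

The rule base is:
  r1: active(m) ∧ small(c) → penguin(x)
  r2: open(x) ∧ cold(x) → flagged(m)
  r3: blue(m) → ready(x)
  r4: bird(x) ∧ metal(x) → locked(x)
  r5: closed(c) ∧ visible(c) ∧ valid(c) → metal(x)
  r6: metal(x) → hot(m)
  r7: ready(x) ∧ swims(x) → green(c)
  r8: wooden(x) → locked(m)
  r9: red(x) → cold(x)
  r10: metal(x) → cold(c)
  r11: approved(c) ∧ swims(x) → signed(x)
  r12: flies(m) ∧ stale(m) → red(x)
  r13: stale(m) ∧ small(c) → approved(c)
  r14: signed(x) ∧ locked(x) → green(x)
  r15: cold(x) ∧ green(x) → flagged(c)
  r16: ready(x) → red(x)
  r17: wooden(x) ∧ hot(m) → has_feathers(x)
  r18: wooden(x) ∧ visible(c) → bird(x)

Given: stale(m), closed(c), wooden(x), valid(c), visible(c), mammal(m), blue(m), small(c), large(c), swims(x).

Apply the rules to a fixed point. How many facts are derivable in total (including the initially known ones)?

25

Round 1 — r3, r5, r8, r13, r18, derive ready(x), metal(x), locked(m), approved(c), bird(x).
Round 2 — r4, r6, r7, r10, r11, r16, derive locked(x), hot(m), green(c), cold(c), signed(x), red(x).
Round 3 — r9, r14, r17, derive cold(x), green(x), has_feathers(x).
Round 4 — r15, derive flagged(c).
Closure: {approved(c), bird(x), blue(m), closed(c), cold(c), cold(x), flagged(c), green(c), green(x), has_feathers(x), hot(m), large(c), locked(m), locked(x), mammal(m), metal(x), ready(x), red(x), signed(x), small(c), stale(m), swims(x), valid(c), visible(c), wooden(x)} — 25 facts.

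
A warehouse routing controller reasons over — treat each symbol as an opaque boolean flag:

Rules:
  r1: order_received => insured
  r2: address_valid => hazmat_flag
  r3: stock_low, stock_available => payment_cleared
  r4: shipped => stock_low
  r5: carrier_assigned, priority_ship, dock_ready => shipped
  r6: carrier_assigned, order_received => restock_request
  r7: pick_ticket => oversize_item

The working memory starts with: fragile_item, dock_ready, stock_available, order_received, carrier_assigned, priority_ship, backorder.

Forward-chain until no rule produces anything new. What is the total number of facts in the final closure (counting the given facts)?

12

Round 1: r1 [order_received => insured]; r5 [carrier_assigned, priority_ship, dock_ready => shipped]; r6 [carrier_assigned, order_received => restock_request]. Adds insured, shipped, restock_request.
Round 2: r4 [shipped => stock_low]. Adds stock_low.
Round 3: r3 [stock_low, stock_available => payment_cleared]. Adds payment_cleared.
Closure: {backorder, carrier_assigned, dock_ready, fragile_item, insured, order_received, payment_cleared, priority_ship, restock_request, shipped, stock_available, stock_low} — 12 facts.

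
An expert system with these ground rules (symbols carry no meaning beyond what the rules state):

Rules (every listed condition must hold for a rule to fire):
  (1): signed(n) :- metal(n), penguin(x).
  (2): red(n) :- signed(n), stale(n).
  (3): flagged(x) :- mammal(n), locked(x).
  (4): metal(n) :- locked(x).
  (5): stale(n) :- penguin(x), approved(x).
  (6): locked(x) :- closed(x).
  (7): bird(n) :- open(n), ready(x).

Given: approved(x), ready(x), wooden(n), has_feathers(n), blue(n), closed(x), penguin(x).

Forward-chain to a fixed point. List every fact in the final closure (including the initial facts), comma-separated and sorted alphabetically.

approved(x), blue(n), closed(x), has_feathers(n), locked(x), metal(n), penguin(x), ready(x), red(n), signed(n), stale(n), wooden(n)

Round 1 — (5), (6), derive stale(n), locked(x).
Round 2 — (4), derive metal(n).
Round 3 — (1), derive signed(n).
Round 4 — (2), derive red(n).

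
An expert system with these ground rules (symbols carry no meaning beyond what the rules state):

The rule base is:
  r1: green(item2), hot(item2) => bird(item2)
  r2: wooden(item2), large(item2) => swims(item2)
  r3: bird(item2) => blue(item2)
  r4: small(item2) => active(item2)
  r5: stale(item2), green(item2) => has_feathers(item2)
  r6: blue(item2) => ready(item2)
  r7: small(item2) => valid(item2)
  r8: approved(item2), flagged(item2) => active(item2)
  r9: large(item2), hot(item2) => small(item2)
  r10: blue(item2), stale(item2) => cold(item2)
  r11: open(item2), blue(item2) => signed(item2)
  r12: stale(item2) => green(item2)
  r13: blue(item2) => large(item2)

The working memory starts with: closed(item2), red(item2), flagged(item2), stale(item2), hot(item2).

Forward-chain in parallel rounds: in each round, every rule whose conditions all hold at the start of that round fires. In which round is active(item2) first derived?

Round 1 — r12, derive green(item2).
Round 2 — r1, r5, derive bird(item2), has_feathers(item2).
Round 3 — r3, derive blue(item2).
Round 4 — r6, r10, r13, derive ready(item2), cold(item2), large(item2).
Round 5 — r9, derive small(item2).
Round 6 — r4, r7, derive active(item2), valid(item2).
active(item2) first appears in round 6.

6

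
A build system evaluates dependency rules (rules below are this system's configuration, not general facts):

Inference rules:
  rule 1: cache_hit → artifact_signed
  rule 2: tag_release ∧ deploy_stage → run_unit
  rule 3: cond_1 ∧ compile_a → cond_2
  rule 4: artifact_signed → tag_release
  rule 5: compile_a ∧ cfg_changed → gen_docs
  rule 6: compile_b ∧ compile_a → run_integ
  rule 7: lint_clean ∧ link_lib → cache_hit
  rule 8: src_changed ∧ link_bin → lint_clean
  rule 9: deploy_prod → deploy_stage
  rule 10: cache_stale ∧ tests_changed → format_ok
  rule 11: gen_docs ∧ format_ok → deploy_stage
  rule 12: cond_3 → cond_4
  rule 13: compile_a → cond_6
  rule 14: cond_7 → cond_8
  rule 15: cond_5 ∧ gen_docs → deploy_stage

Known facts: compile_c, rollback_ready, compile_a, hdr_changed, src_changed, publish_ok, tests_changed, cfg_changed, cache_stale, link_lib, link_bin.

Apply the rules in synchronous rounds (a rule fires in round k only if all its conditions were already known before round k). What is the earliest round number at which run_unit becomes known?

5

Round 1 — rule 5, rule 8, rule 10, rule 13, derive gen_docs, lint_clean, format_ok, cond_6.
Round 2 — rule 7, rule 11, derive cache_hit, deploy_stage.
Round 3 — rule 1, derive artifact_signed.
Round 4 — rule 4, derive tag_release.
Round 5 — rule 2, derive run_unit.
run_unit first appears in round 5.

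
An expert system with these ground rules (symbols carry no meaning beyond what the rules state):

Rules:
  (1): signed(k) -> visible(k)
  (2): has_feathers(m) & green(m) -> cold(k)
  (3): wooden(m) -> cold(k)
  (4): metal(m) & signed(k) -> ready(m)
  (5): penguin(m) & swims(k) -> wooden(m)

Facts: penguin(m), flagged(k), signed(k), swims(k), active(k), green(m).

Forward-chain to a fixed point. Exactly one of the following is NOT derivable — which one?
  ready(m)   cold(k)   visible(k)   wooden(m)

Round 1: (1) [signed(k) -> visible(k)]; (5) [penguin(m) & swims(k) -> wooden(m)]. Adds visible(k), wooden(m).
Round 2: (3) [wooden(m) -> cold(k)]. Adds cold(k).
Derived: wooden(m) (round 1), visible(k) (round 1), cold(k) (round 2). ready(m) never appears in any round.

ready(m)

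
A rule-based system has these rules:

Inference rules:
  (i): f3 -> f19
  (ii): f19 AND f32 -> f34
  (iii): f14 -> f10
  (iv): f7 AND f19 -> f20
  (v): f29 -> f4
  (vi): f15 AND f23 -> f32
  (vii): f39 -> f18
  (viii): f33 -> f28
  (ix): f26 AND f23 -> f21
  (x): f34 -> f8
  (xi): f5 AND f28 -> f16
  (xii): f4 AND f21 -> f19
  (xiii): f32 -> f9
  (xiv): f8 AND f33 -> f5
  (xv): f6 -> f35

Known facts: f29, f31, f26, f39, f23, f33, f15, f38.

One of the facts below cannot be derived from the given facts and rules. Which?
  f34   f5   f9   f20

[1] (v) [f29 -> f4]; (vi) [f15 AND f23 -> f32]; (vii) [f39 -> f18]; (viii) [f33 -> f28]; (ix) [f26 AND f23 -> f21]. ⇒ new: f4, f32, f18, f28, f21.
[2] (xii) [f4 AND f21 -> f19]; (xiii) [f32 -> f9]. ⇒ new: f19, f9.
[3] (ii) [f19 AND f32 -> f34]. ⇒ new: f34.
[4] (x) [f34 -> f8]. ⇒ new: f8.
[5] (xiv) [f8 AND f33 -> f5]. ⇒ new: f5.
[6] (xi) [f5 AND f28 -> f16]. ⇒ new: f16.
Derived: f5 (round 5), f9 (round 2), f34 (round 3). f20 never appears in any round.

f20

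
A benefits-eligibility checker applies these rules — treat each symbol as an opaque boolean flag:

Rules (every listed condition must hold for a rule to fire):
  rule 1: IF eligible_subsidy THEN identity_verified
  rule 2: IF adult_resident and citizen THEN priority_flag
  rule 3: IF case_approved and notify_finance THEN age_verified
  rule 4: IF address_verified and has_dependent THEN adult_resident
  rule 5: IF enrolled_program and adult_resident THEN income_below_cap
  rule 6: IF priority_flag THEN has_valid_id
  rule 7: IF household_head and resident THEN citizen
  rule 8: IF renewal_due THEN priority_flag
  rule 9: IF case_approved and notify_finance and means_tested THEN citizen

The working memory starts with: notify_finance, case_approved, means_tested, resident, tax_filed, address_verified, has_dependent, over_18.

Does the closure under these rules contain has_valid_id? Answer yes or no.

Round 1: rule 3 [IF case_approved and notify_finance THEN age_verified]; rule 4 [IF address_verified and has_dependent THEN adult_resident]; rule 9 [IF case_approved and notify_finance and means_tested THEN citizen]. Adds age_verified, adult_resident, citizen.
Round 2: rule 2 [IF adult_resident and citizen THEN priority_flag]. Adds priority_flag.
Round 3: rule 6 [IF priority_flag THEN has_valid_id]. Adds has_valid_id.
has_valid_id appears in round 3, so it is derivable.

yes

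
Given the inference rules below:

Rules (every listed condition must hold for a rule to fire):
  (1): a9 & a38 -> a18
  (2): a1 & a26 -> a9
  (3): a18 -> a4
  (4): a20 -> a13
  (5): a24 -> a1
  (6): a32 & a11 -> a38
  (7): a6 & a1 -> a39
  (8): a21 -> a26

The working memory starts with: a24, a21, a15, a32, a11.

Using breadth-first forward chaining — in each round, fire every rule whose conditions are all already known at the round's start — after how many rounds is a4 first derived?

4

Round 1: (5) [a24 -> a1]; (6) [a32 & a11 -> a38]; (8) [a21 -> a26]. Adds a1, a38, a26.
Round 2: (2) [a1 & a26 -> a9]. Adds a9.
Round 3: (1) [a9 & a38 -> a18]. Adds a18.
Round 4: (3) [a18 -> a4]. Adds a4.
a4 first appears in round 4.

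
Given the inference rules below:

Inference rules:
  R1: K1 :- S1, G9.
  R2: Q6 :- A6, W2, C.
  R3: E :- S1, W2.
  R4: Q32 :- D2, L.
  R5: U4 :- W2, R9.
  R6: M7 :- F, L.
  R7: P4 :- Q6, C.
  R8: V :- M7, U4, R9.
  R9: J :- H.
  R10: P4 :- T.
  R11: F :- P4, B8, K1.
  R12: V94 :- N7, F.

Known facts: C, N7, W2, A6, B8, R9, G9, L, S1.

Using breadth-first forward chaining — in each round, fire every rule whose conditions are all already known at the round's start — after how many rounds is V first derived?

Round 1 fires R1, R2, R3, R5, giving K1, Q6, E, U4.
Round 2 fires R7, giving P4.
Round 3 fires R11, giving F.
Round 4 fires R6, R12, giving M7, V94.
Round 5 fires R8, giving V.
V first appears in round 5.

5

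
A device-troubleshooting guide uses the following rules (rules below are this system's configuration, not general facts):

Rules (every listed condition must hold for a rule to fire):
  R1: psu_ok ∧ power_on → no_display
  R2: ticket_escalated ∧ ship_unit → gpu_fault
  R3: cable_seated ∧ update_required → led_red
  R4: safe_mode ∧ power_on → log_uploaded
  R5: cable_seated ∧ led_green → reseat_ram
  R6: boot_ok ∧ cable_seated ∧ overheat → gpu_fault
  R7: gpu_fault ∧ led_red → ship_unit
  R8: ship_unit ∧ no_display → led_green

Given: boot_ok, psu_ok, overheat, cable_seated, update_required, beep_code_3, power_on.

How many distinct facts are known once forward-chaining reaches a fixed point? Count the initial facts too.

Round 1: R1 [psu_ok ∧ power_on → no_display]; R3 [cable_seated ∧ update_required → led_red]; R6 [boot_ok ∧ cable_seated ∧ overheat → gpu_fault]. New: no_display, led_red, gpu_fault.
Round 2: R7 [gpu_fault ∧ led_red → ship_unit]. New: ship_unit.
Round 3: R8 [ship_unit ∧ no_display → led_green]. New: led_green.
Round 4: R5 [cable_seated ∧ led_green → reseat_ram]. New: reseat_ram.
Closure: {beep_code_3, boot_ok, cable_seated, gpu_fault, led_green, led_red, no_display, overheat, power_on, psu_ok, reseat_ram, ship_unit, update_required} — 13 facts.

13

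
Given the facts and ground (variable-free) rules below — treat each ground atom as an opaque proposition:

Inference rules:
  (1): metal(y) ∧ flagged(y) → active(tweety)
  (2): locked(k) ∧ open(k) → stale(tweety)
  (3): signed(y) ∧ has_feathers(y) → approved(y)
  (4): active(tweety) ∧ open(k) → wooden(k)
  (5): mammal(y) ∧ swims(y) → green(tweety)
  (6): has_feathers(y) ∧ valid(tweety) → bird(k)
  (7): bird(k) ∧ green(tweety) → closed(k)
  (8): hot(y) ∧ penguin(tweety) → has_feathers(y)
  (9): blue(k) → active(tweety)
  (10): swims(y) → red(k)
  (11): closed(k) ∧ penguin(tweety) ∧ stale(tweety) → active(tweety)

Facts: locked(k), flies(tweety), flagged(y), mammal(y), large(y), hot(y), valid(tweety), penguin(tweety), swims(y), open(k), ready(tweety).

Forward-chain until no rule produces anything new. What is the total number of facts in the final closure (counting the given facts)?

Round 1: (2) [locked(k) ∧ open(k) → stale(tweety)]; (5) [mammal(y) ∧ swims(y) → green(tweety)]; (8) [hot(y) ∧ penguin(tweety) → has_feathers(y)]; (10) [swims(y) → red(k)]. New: stale(tweety), green(tweety), has_feathers(y), red(k).
Round 2: (6) [has_feathers(y) ∧ valid(tweety) → bird(k)]. New: bird(k).
Round 3: (7) [bird(k) ∧ green(tweety) → closed(k)]. New: closed(k).
Round 4: (11) [closed(k) ∧ penguin(tweety) ∧ stale(tweety) → active(tweety)]. New: active(tweety).
Round 5: (4) [active(tweety) ∧ open(k) → wooden(k)]. New: wooden(k).
Closure: {active(tweety), bird(k), closed(k), flagged(y), flies(tweety), green(tweety), has_feathers(y), hot(y), large(y), locked(k), mammal(y), open(k), penguin(tweety), ready(tweety), red(k), stale(tweety), swims(y), valid(tweety), wooden(k)} — 19 facts.

19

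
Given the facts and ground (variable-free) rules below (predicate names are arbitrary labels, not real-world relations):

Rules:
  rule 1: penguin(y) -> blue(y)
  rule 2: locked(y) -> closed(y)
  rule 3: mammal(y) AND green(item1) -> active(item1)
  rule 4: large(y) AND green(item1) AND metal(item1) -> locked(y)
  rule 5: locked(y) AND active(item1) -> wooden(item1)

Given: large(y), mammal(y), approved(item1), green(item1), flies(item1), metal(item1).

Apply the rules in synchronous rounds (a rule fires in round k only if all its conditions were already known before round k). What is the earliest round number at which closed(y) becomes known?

2

Round 1 — rule 3, rule 4, derive active(item1), locked(y).
Round 2 — rule 2, rule 5, derive closed(y), wooden(item1).
closed(y) first appears in round 2.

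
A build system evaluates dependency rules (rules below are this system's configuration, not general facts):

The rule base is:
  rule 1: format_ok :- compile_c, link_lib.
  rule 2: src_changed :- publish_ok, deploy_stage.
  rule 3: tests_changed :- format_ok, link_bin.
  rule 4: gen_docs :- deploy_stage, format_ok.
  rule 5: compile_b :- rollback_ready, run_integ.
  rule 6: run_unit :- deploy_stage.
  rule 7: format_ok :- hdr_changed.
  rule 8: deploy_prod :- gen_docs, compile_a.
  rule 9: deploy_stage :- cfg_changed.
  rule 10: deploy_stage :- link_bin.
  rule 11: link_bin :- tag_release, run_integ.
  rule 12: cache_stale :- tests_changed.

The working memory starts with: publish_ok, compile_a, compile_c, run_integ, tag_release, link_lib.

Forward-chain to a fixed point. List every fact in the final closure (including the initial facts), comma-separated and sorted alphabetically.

[1] rule 1 [format_ok :- compile_c, link_lib.]; rule 11 [link_bin :- tag_release, run_integ.]. ⇒ new: format_ok, link_bin.
[2] rule 3 [tests_changed :- format_ok, link_bin.]; rule 10 [deploy_stage :- link_bin.]. ⇒ new: tests_changed, deploy_stage.
[3] rule 2 [src_changed :- publish_ok, deploy_stage.]; rule 4 [gen_docs :- deploy_stage, format_ok.]; rule 6 [run_unit :- deploy_stage.]; rule 12 [cache_stale :- tests_changed.]. ⇒ new: src_changed, gen_docs, run_unit, cache_stale.
[4] rule 8 [deploy_prod :- gen_docs, compile_a.]. ⇒ new: deploy_prod.

cache_stale, compile_a, compile_c, deploy_prod, deploy_stage, format_ok, gen_docs, link_bin, link_lib, publish_ok, run_integ, run_unit, src_changed, tag_release, tests_changed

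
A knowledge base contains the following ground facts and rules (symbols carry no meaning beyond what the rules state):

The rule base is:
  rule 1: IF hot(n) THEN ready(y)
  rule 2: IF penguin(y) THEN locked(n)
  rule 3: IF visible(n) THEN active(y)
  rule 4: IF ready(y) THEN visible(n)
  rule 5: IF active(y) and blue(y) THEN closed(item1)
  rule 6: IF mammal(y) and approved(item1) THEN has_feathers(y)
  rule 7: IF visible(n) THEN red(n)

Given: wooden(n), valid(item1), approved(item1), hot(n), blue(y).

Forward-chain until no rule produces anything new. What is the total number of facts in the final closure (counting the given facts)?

Round 1: rule 1 [IF hot(n) THEN ready(y)]. Adds ready(y).
Round 2: rule 4 [IF ready(y) THEN visible(n)]. Adds visible(n).
Round 3: rule 3 [IF visible(n) THEN active(y)]; rule 7 [IF visible(n) THEN red(n)]. Adds active(y), red(n).
Round 4: rule 5 [IF active(y) and blue(y) THEN closed(item1)]. Adds closed(item1).
Closure: {active(y), approved(item1), blue(y), closed(item1), hot(n), ready(y), red(n), valid(item1), visible(n), wooden(n)} — 10 facts.

10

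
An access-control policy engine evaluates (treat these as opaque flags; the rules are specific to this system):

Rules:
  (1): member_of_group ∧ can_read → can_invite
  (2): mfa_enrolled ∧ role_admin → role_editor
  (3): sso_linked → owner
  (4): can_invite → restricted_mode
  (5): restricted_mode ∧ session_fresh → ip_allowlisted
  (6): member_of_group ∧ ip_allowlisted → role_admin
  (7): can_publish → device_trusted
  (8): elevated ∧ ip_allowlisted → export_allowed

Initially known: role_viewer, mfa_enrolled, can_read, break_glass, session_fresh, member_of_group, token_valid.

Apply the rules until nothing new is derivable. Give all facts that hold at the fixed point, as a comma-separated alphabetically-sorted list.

Round 1 fires (1), giving can_invite.
Round 2 fires (4), giving restricted_mode.
Round 3 fires (5), giving ip_allowlisted.
Round 4 fires (6), giving role_admin.
Round 5 fires (2), giving role_editor.

break_glass, can_invite, can_read, ip_allowlisted, member_of_group, mfa_enrolled, restricted_mode, role_admin, role_editor, role_viewer, session_fresh, token_valid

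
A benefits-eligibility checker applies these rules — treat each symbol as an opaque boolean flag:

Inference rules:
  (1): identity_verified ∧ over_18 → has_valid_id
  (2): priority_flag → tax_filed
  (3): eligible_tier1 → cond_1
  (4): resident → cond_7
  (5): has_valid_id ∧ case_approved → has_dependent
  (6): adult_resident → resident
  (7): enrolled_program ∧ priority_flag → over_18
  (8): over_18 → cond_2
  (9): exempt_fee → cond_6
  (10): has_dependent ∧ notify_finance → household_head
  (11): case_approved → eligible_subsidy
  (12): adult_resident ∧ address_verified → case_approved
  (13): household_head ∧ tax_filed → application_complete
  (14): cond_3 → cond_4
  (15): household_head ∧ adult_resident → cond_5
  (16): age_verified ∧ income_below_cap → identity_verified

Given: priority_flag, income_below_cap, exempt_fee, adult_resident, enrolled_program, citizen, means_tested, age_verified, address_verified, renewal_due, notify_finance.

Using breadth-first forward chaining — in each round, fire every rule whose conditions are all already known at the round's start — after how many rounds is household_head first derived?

4

Round 1 fires (2), (6), (7), (9), (12), (16), giving tax_filed, resident, over_18, cond_6, case_approved, identity_verified.
Round 2 fires (1), (4), (8), (11), giving has_valid_id, cond_7, cond_2, eligible_subsidy.
Round 3 fires (5), giving has_dependent.
Round 4 fires (10), giving household_head.
household_head first appears in round 4.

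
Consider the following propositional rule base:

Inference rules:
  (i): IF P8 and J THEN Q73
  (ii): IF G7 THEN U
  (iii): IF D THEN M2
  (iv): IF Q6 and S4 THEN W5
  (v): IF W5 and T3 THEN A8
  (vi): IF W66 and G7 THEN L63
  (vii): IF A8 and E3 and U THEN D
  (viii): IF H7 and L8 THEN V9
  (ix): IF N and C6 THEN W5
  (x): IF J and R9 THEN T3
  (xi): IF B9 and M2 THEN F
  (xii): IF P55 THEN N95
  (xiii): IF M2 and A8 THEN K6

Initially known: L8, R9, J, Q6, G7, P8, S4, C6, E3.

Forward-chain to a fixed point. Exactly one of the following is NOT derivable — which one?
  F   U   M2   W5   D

F

[1] (i) [IF P8 and J THEN Q73]; (ii) [IF G7 THEN U]; (iv) [IF Q6 and S4 THEN W5]; (x) [IF J and R9 THEN T3]. ⇒ new: Q73, U, W5, T3.
[2] (v) [IF W5 and T3 THEN A8]. ⇒ new: A8.
[3] (vii) [IF A8 and E3 and U THEN D]. ⇒ new: D.
[4] (iii) [IF D THEN M2]. ⇒ new: M2.
[5] (xiii) [IF M2 and A8 THEN K6]. ⇒ new: K6.
Derived: M2 (round 4), W5 (round 1), U (round 1), D (round 3). F never appears in any round.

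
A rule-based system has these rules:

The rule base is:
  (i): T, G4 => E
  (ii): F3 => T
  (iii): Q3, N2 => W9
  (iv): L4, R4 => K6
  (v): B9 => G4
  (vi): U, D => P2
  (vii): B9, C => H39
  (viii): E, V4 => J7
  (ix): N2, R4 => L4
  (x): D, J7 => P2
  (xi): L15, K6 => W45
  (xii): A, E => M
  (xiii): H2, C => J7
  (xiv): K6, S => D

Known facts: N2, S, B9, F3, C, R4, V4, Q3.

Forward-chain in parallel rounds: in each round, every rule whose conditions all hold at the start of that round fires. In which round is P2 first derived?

4

Round 1: (ii) [F3 => T]; (iii) [Q3, N2 => W9]; (v) [B9 => G4]; (vii) [B9, C => H39]; (ix) [N2, R4 => L4]. Adds T, W9, G4, H39, L4.
Round 2: (i) [T, G4 => E]; (iv) [L4, R4 => K6]. Adds E, K6.
Round 3: (viii) [E, V4 => J7]; (xiv) [K6, S => D]. Adds J7, D.
Round 4: (x) [D, J7 => P2]. Adds P2.
P2 first appears in round 4.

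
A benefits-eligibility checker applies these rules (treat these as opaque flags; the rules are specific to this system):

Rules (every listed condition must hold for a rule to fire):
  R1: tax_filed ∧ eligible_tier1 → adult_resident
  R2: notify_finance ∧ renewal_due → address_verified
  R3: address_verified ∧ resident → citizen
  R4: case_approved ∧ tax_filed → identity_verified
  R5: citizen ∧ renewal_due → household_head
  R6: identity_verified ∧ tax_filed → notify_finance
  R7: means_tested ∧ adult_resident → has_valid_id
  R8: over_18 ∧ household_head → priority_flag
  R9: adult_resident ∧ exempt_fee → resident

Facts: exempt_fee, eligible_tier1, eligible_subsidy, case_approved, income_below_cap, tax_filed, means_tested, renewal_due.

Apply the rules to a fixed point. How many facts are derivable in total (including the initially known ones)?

16

Round 1 — R1, R4, derive adult_resident, identity_verified.
Round 2 — R6, R7, R9, derive notify_finance, has_valid_id, resident.
Round 3 — R2, derive address_verified.
Round 4 — R3, derive citizen.
Round 5 — R5, derive household_head.
Closure: {address_verified, adult_resident, case_approved, citizen, eligible_subsidy, eligible_tier1, exempt_fee, has_valid_id, household_head, identity_verified, income_below_cap, means_tested, notify_finance, renewal_due, resident, tax_filed} — 16 facts.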